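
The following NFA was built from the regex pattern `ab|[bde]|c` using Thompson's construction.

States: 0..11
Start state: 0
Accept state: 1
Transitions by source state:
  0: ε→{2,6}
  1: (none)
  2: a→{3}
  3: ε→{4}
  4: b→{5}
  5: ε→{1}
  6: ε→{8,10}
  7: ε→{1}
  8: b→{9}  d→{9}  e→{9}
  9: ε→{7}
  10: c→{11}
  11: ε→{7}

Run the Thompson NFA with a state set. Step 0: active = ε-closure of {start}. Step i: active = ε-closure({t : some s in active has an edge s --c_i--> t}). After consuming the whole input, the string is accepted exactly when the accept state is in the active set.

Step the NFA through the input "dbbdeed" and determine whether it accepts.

Answer: REJECT

Derivation:
S₀ = ε-closure({0}) = {0,2,6,8,10}
'd' @ 1: {1,7,9}  [accepting]
'b' @ 2: {}  — dead — no transitions
rest 'bdeed' ignored (set empty)
after full input: {}  (accept=1 not in)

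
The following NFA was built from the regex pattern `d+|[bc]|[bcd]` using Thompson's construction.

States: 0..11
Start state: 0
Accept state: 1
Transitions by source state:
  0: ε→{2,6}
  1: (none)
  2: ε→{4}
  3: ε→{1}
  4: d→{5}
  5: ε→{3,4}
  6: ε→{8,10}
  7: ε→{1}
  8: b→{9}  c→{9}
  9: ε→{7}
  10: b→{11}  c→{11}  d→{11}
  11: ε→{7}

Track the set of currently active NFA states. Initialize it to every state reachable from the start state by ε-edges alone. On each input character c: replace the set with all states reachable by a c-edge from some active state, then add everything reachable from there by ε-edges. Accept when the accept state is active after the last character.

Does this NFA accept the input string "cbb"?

initial (ε-close {0}): {0,2,4,6,8,10}
'c' @ 1: {1,7,9,11}  (accept∈set)
'b' @ 2: {}  — state set empty
rest 'b' ignored (set empty)
final: {}; accept 1 not in set

Answer: REJECT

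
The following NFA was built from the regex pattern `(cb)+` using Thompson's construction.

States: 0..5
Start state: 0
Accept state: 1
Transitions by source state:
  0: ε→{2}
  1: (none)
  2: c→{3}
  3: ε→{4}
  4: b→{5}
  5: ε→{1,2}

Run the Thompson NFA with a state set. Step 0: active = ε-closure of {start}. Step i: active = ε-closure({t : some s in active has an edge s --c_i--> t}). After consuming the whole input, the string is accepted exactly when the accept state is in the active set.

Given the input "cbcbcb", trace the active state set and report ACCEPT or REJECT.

Answer: ACCEPT

Derivation:
start: ε-closure({0}) = {0,2}
'c' @ 1: {3,4}
'b' @ 2: {1,2,5}  ✓accept
'c' @ 3: {3,4}
'b' @ 4: {1,2,5}  ✓accept
'c' @ 5: {3,4}
'b' @ 6: {1,2,5}  ✓accept
after full input: {1,2,5}  (accept=1 in)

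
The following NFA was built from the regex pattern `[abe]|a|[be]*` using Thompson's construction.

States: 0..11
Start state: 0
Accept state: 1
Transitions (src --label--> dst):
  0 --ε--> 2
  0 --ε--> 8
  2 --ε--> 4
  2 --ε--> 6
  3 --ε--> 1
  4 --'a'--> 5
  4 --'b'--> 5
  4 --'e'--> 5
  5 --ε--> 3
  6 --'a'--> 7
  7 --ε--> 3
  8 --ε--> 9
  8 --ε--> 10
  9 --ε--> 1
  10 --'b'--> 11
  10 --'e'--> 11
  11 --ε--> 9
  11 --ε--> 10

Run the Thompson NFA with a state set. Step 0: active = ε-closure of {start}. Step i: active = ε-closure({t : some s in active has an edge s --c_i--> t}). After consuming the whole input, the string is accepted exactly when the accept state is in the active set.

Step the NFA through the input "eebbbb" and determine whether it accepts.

start: ε-closure({0}) = {0,1,2,4,6,8,9,10}
'e' @ 1: {1,3,5,9,10,11}  ✓accept
'e' @ 2: {1,9,10,11}  ✓accept
'b' @ 3: {1,9,10,11}  ✓accept
'b' @ 4: {1,9,10,11}  ✓accept
'b' @ 5: {1,9,10,11}  ✓accept
'b' @ 6: {1,9,10,11}  ✓accept
after full input: {1,9,10,11}  (accept=1 in)

Answer: ACCEPT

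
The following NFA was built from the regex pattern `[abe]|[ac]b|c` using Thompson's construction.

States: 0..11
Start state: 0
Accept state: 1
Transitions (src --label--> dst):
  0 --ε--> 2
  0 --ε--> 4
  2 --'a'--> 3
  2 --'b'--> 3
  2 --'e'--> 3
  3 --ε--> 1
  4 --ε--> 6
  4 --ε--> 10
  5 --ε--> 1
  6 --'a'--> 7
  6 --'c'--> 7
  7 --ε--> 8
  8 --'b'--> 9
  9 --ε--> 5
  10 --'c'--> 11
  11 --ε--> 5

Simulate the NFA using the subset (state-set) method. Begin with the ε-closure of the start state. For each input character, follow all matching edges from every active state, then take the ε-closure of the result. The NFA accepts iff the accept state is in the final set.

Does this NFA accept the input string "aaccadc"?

start: ε-closure({0}) = {0,2,4,6,10}
'a' @ 1: {1,3,7,8}  ✓accept
'a' @ 2: {}  — dead — no transitions
rest 'ccadc' ignored (set empty)
final: {}; accept 1 not in set

Answer: REJECT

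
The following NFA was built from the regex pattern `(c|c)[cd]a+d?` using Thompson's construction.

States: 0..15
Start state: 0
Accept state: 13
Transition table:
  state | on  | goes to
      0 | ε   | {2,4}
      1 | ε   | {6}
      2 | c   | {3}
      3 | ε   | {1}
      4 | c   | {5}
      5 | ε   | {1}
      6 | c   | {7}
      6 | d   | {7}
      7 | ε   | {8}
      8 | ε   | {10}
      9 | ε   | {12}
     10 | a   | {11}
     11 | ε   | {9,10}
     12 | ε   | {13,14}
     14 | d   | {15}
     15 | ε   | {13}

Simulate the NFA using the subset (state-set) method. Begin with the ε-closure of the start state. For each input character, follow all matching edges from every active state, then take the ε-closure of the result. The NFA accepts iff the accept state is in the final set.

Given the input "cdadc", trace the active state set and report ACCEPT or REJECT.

Answer: REJECT

Derivation:
start: ε-closure({0}) = {0,2,4}
'c' @ 1: {1,3,5,6}
'd' @ 2: {7,8,10}
'a' @ 3: {9,10,11,12,13,14}  ✓accept
'd' @ 4: {13,15}  ✓accept
'c' @ 5: {}  — no active states
after full input: {}  (accept=13 not in)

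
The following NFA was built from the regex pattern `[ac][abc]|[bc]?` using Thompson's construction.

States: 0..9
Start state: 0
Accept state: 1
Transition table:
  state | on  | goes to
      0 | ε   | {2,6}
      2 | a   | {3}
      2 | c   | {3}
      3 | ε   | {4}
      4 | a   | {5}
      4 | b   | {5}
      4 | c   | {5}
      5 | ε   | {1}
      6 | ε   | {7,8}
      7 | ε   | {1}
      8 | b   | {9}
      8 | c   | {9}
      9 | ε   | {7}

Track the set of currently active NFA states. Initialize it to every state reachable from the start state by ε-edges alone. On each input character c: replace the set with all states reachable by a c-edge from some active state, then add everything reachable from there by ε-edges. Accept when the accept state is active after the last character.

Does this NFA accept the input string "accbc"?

Answer: REJECT

Steps:
start: ε-closure({0}) = {0,1,2,6,7,8}
'a' @ 1: {3,4}
'c' @ 2: {1,5}  ✓accept
'c' @ 3: {}  — state set empty
rest 'bc' ignored (set empty)
end set {} — state 1 not in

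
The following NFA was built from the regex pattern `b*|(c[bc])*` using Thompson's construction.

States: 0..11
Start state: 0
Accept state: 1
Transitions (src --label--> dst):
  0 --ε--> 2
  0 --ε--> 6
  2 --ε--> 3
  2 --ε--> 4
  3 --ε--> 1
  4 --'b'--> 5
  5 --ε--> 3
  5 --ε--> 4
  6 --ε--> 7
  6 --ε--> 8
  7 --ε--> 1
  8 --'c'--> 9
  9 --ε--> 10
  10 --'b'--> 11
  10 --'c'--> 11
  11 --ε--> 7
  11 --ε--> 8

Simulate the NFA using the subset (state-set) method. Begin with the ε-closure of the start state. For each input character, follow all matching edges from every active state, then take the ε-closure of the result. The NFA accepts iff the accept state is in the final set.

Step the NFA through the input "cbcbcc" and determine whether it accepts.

Answer: ACCEPT

Trace:
initial (ε-close {0}): {0,1,2,3,4,6,7,8}
'c' @ 1: {9,10}
'b' @ 2: {1,7,8,11}  [accepting]
'c' @ 3: {9,10}
'b' @ 4: {1,7,8,11}  [accepting]
'c' @ 5: {9,10}
'c' @ 6: {1,7,8,11}  [accepting]
after full input: {1,7,8,11}  (accept=1 in)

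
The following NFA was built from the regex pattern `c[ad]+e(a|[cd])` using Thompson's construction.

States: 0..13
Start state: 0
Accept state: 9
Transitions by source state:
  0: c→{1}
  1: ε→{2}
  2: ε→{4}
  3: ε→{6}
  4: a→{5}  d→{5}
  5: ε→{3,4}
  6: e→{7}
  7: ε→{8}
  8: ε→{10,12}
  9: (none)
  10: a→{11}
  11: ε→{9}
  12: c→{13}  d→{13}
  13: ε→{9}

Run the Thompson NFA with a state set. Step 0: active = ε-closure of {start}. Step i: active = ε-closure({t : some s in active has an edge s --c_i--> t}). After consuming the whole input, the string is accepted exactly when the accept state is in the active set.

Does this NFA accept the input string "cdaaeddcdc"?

Answer: REJECT

Derivation:
initial (ε-close {0}): {0}
'c' @ 1: {1,2,4}
'd' @ 2: {3,4,5,6}
'a' @ 3: {3,4,5,6}
'a' @ 4: {3,4,5,6}
'e' @ 5: {7,8,10,12}
'd' @ 6: {9,13}  ✓accept
'd' @ 7: {}  — dead — no transitions
rest 'cdc' ignored (set empty)
final: {}; accept 9 not in set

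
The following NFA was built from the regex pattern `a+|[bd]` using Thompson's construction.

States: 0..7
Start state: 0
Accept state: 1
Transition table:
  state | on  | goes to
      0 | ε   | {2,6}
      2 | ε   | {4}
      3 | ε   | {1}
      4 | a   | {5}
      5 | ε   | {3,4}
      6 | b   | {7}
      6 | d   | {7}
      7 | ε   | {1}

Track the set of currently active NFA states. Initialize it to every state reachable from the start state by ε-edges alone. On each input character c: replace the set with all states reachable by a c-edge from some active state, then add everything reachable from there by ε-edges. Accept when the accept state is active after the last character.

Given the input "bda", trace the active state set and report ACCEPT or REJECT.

start: ε-closure({0}) = {0,2,4,6}
'b' @ 1: {1,7}  (accept∈set)
'd' @ 2: {}  — no active states
rest 'a' ignored (set empty)
end set {} — state 1 not in

Answer: REJECT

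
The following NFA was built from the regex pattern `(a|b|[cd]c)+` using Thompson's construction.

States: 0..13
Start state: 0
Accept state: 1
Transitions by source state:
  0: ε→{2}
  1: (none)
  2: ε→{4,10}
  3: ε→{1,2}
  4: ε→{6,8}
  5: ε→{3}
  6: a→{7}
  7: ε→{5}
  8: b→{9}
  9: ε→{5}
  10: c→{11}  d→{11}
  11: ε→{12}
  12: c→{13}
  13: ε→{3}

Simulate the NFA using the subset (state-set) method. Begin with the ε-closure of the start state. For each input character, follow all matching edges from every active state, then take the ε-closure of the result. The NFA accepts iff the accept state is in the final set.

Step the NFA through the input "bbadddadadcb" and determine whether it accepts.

start: ε-closure({0}) = {0,2,4,6,8,10}
'b' @ 1: {1,2,3,4,5,6,8,9,10}  ✓accept
'b' @ 2: {1,2,3,4,5,6,8,9,10}  ✓accept
'a' @ 3: {1,2,3,4,5,6,7,8,10}  ✓accept
'd' @ 4: {11,12}
'd' @ 5: {}  — no active states
rest 'dadadcb' ignored (set empty)
final: {}; accept 1 not in set

Answer: REJECT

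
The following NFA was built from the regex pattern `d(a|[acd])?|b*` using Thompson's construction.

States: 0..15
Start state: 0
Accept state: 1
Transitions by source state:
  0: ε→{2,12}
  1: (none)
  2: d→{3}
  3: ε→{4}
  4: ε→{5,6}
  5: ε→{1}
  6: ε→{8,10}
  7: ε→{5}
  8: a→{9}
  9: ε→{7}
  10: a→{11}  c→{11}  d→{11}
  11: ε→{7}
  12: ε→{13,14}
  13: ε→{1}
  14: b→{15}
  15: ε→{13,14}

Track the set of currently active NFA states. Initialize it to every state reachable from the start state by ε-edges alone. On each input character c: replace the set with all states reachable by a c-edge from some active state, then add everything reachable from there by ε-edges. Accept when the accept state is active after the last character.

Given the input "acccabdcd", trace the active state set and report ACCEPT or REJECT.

initial (ε-close {0}): {0,1,2,12,13,14}
'a' @ 1: {}  — state set empty
rest 'cccabdcd' ignored (set empty)
end set {} — state 1 not in

Answer: REJECT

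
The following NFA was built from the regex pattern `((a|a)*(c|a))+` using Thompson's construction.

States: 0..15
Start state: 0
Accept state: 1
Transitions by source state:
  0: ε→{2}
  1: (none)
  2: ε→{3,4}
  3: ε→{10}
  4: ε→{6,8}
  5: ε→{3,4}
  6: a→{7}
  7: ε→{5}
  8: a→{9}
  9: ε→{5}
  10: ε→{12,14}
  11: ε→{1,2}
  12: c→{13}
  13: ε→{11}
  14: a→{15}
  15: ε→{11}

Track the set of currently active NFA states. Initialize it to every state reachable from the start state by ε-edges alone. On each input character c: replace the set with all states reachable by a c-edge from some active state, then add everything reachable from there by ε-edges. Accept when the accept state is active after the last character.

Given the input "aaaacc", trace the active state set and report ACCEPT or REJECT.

S₀ = ε-closure({0}) = {0,2,3,4,6,8,10,12,14}
'a' @ 1: {1,2,3,4,5,6,7,8,9,10,11,12,14,15}  (accept∈set)
'a' @ 2: {1,2,3,4,5,6,7,8,9,10,11,12,14,15}  (accept∈set)
'a' @ 3: {1,2,3,4,5,6,7,8,9,10,11,12,14,15}  (accept∈set)
'a' @ 4: {1,2,3,4,5,6,7,8,9,10,11,12,14,15}  (accept∈set)
'c' @ 5: {1,2,3,4,6,8,10,11,12,13,14}  (accept∈set)
'c' @ 6: {1,2,3,4,6,8,10,11,12,13,14}  (accept∈set)
after full input: {1,2,3,4,6,8,10,11,12,13,14}  (accept=1 in)

Answer: ACCEPT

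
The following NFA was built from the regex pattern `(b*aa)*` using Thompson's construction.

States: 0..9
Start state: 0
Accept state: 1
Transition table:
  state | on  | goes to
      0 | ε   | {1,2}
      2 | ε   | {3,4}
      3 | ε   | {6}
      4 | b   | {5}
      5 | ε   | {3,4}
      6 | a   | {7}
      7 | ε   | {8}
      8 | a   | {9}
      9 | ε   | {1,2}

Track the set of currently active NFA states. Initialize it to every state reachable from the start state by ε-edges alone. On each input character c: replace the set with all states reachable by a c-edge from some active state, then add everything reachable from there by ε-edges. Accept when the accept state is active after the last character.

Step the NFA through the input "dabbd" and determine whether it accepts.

Answer: REJECT

Trace:
S₀ = ε-closure({0}) = {0,1,2,3,4,6}
'd' @ 1: {}  — state set empty
rest 'abbd' ignored (set empty)
final: {}; accept 1 not in set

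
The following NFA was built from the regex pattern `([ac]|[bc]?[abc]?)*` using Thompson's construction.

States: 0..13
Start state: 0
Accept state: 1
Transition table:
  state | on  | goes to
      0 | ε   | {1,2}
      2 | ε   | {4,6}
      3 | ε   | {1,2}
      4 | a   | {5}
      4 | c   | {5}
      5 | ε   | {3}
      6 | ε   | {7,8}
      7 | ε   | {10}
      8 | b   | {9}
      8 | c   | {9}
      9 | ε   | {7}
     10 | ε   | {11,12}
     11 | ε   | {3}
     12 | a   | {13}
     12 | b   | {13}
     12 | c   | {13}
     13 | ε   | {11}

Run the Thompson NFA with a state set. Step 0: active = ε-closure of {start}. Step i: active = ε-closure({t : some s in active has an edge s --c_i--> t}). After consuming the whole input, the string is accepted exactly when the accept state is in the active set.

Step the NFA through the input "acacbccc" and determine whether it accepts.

Answer: ACCEPT

Trace:
initial (ε-close {0}): {0,1,2,3,4,6,7,8,10,11,12}
'a' @ 1: {1,2,3,4,5,6,7,8,10,11,12,13}  ✓accept
'c' @ 2: {1,2,3,4,5,6,7,8,9,10,11,12,13}  ✓accept
'a' @ 3: {1,2,3,4,5,6,7,8,10,11,12,13}  ✓accept
'c' @ 4: {1,2,3,4,5,6,7,8,9,10,11,12,13}  ✓accept
'b' @ 5: {1,2,3,4,6,7,8,9,10,11,12,13}  ✓accept
'c' @ 6: {1,2,3,4,5,6,7,8,9,10,11,12,13}  ✓accept
'c' @ 7: {1,2,3,4,5,6,7,8,9,10,11,12,13}  ✓accept
'c' @ 8: {1,2,3,4,5,6,7,8,9,10,11,12,13}  ✓accept
end set {1,2,3,4,5,6,7,8,9,10,11,12,13} — state 1 in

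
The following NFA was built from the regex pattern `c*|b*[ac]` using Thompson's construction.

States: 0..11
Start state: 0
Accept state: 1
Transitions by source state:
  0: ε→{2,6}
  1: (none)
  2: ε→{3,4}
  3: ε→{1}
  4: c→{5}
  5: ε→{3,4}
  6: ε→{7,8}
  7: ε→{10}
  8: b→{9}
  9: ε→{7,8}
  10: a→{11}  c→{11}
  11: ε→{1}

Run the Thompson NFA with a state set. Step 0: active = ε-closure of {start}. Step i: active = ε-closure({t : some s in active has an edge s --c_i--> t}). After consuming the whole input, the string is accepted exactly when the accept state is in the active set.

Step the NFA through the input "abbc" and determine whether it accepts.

S₀ = ε-closure({0}) = {0,1,2,3,4,6,7,8,10}
'a' @ 1: {1,11}  ✓accept
'b' @ 2: {}  — state set empty
rest 'bc' ignored (set empty)
after full input: {}  (accept=1 not in)

Answer: REJECT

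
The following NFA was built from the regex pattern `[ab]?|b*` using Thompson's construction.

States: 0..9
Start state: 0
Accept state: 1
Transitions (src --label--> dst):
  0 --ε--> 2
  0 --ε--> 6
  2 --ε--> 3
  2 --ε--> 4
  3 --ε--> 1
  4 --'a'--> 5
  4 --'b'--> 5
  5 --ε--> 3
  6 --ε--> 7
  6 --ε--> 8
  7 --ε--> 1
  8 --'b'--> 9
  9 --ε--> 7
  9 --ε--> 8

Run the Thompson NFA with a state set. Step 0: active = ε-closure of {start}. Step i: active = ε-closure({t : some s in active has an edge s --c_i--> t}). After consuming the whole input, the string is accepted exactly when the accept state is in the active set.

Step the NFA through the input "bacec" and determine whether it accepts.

Answer: REJECT

Derivation:
initial (ε-close {0}): {0,1,2,3,4,6,7,8}
'b' @ 1: {1,3,5,7,8,9}  ✓accept
'a' @ 2: {}  — no active states
rest 'cec' ignored (set empty)
final: {}; accept 1 not in set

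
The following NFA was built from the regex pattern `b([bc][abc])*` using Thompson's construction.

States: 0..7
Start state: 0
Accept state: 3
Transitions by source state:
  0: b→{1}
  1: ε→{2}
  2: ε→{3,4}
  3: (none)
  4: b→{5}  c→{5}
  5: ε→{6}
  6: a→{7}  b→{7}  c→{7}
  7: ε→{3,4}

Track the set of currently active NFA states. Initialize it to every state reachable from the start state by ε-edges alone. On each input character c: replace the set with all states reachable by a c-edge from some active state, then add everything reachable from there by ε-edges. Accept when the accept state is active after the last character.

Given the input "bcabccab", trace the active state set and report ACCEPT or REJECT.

Answer: REJECT

Trace:
initial (ε-close {0}): {0}
'b' @ 1: {1,2,3,4}  ✓accept
'c' @ 2: {5,6}
'a' @ 3: {3,4,7}  ✓accept
'b' @ 4: {5,6}
'c' @ 5: {3,4,7}  ✓accept
'c' @ 6: {5,6}
'a' @ 7: {3,4,7}  ✓accept
'b' @ 8: {5,6}
final: {5,6}; accept 3 not in set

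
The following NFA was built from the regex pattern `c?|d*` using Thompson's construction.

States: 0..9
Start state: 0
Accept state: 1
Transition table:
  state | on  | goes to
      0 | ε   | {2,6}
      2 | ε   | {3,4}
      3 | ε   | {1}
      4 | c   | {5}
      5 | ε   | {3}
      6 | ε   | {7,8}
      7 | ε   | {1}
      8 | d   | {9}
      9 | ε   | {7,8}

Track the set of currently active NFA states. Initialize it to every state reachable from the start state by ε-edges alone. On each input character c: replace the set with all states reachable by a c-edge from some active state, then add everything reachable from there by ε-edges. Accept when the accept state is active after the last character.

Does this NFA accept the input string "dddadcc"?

Answer: REJECT

Trace:
start: ε-closure({0}) = {0,1,2,3,4,6,7,8}
'd' @ 1: {1,7,8,9}  (accept∈set)
'd' @ 2: {1,7,8,9}  (accept∈set)
'd' @ 3: {1,7,8,9}  (accept∈set)
'a' @ 4: {}  — state set empty
rest 'dcc' ignored (set empty)
end set {} — state 1 not in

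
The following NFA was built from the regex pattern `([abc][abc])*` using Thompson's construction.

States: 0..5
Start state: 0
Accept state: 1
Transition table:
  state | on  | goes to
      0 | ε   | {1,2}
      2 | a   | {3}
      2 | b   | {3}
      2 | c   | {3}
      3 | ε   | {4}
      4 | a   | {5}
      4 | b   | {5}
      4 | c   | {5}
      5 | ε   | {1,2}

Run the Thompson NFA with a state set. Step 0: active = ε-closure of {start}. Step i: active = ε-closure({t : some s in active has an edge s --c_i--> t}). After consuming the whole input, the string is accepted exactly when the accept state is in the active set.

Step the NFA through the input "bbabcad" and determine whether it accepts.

Answer: REJECT

Derivation:
S₀ = ε-closure({0}) = {0,1,2}
'b' @ 1: {3,4}
'b' @ 2: {1,2,5}  (accept∈set)
'a' @ 3: {3,4}
'b' @ 4: {1,2,5}  (accept∈set)
'c' @ 5: {3,4}
'a' @ 6: {1,2,5}  (accept∈set)
'd' @ 7: {}  — no active states
after full input: {}  (accept=1 not in)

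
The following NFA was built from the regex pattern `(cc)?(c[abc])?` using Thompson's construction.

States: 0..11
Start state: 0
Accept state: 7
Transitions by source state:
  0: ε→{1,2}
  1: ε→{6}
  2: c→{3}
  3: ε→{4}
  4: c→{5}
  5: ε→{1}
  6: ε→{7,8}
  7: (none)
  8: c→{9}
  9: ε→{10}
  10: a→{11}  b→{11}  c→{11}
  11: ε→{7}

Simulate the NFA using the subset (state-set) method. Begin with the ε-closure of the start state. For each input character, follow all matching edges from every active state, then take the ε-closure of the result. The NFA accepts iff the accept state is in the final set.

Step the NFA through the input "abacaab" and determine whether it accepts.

initial (ε-close {0}): {0,1,2,6,7,8}
'a' @ 1: {}  — state set empty
rest 'bacaab' ignored (set empty)
after full input: {}  (accept=7 not in)

Answer: REJECT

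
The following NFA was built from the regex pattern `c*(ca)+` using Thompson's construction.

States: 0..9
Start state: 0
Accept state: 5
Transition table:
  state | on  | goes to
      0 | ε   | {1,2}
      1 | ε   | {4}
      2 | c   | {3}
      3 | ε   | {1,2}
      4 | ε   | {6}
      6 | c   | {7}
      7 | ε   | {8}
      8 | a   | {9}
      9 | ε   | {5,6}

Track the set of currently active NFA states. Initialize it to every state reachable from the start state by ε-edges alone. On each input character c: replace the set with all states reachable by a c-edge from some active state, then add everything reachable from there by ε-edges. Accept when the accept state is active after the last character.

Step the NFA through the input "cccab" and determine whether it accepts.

Answer: REJECT

Trace:
start: ε-closure({0}) = {0,1,2,4,6}
'c' @ 1: {1,2,3,4,6,7,8}
'c' @ 2: {1,2,3,4,6,7,8}
'c' @ 3: {1,2,3,4,6,7,8}
'a' @ 4: {5,6,9}  [accepting]
'b' @ 5: {}  — state set empty
end set {} — state 5 not in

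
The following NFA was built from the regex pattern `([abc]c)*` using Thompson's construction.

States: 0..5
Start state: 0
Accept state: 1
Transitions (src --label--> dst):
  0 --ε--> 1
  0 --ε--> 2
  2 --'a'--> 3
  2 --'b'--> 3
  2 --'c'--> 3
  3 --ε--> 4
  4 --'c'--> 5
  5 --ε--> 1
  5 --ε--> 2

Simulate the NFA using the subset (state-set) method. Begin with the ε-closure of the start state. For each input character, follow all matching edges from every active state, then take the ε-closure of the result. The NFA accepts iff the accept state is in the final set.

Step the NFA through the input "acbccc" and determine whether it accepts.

start: ε-closure({0}) = {0,1,2}
'a' @ 1: {3,4}
'c' @ 2: {1,2,5}  ✓accept
'b' @ 3: {3,4}
'c' @ 4: {1,2,5}  ✓accept
'c' @ 5: {3,4}
'c' @ 6: {1,2,5}  ✓accept
end set {1,2,5} — state 1 in

Answer: ACCEPT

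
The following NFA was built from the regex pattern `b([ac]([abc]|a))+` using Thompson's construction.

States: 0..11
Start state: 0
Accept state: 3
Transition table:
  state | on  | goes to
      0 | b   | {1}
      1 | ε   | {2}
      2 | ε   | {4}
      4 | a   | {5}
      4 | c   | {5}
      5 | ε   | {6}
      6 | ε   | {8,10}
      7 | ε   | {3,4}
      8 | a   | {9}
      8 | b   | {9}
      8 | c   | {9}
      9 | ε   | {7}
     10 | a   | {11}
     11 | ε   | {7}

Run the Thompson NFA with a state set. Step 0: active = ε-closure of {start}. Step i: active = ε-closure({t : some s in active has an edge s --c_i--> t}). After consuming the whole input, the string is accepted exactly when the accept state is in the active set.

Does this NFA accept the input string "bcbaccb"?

S₀ = ε-closure({0}) = {0}
'b' @ 1: {1,2,4}
'c' @ 2: {5,6,8,10}
'b' @ 3: {3,4,7,9}  (accept∈set)
'a' @ 4: {5,6,8,10}
'c' @ 5: {3,4,7,9}  (accept∈set)
'c' @ 6: {5,6,8,10}
'b' @ 7: {3,4,7,9}  (accept∈set)
after full input: {3,4,7,9}  (accept=3 in)

Answer: ACCEPT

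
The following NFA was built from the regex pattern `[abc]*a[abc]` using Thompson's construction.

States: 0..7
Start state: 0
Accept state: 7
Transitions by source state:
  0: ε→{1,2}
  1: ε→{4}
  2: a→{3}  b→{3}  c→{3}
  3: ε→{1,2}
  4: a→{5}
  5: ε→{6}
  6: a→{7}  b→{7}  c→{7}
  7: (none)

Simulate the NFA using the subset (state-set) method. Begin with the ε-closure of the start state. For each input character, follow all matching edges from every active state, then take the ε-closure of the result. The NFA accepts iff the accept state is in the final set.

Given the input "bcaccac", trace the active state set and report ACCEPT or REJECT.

Answer: ACCEPT

Trace:
S₀ = ε-closure({0}) = {0,1,2,4}
'b' @ 1: {1,2,3,4}
'c' @ 2: {1,2,3,4}
'a' @ 3: {1,2,3,4,5,6}
'c' @ 4: {1,2,3,4,7}  (accept∈set)
'c' @ 5: {1,2,3,4}
'a' @ 6: {1,2,3,4,5,6}
'c' @ 7: {1,2,3,4,7}  (accept∈set)
final: {1,2,3,4,7}; accept 7 in set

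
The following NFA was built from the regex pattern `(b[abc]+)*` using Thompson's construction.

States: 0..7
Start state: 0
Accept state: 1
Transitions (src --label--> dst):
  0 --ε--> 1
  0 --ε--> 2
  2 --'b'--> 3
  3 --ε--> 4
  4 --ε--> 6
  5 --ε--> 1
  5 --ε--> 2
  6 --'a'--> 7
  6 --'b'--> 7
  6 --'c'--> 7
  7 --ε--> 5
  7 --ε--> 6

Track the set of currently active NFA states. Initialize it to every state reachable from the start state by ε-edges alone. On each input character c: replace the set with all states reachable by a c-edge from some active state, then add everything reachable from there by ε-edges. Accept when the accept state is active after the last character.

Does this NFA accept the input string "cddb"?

initial (ε-close {0}): {0,1,2}
'c' @ 1: {}  — state set empty
rest 'ddb' ignored (set empty)
end set {} — state 1 not in

Answer: REJECT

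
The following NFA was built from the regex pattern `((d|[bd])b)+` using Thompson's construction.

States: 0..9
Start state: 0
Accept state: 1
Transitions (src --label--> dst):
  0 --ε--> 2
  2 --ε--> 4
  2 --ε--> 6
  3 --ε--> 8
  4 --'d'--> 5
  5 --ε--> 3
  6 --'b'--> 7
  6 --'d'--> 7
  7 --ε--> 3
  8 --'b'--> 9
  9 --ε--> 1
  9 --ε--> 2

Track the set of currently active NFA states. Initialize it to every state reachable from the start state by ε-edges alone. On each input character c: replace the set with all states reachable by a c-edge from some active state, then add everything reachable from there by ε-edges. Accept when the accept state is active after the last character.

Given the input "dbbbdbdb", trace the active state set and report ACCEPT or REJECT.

Answer: ACCEPT

Steps:
initial (ε-close {0}): {0,2,4,6}
'd' @ 1: {3,5,7,8}
'b' @ 2: {1,2,4,6,9}  ✓accept
'b' @ 3: {3,7,8}
'b' @ 4: {1,2,4,6,9}  ✓accept
'd' @ 5: {3,5,7,8}
'b' @ 6: {1,2,4,6,9}  ✓accept
'd' @ 7: {3,5,7,8}
'b' @ 8: {1,2,4,6,9}  ✓accept
end set {1,2,4,6,9} — state 1 in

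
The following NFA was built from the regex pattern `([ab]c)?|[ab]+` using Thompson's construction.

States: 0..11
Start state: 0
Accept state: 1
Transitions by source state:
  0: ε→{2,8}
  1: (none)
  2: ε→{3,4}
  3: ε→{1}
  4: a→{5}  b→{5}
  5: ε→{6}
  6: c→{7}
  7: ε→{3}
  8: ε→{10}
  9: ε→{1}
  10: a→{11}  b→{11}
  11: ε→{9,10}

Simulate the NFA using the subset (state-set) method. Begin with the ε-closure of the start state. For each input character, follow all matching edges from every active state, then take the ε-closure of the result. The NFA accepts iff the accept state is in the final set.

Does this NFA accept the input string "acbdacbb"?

Answer: REJECT

Trace:
S₀ = ε-closure({0}) = {0,1,2,3,4,8,10}
'a' @ 1: {1,5,6,9,10,11}  (accept∈set)
'c' @ 2: {1,3,7}  (accept∈set)
'b' @ 3: {}  — dead — no transitions
rest 'dacbb' ignored (set empty)
end set {} — state 1 not in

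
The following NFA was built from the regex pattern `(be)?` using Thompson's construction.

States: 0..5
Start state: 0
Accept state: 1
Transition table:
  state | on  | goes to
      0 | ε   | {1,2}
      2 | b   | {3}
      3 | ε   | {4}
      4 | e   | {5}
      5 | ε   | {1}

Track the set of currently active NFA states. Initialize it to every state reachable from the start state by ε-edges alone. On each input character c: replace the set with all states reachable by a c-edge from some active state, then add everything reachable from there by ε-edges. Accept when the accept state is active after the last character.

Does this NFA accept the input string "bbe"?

S₀ = ε-closure({0}) = {0,1,2}
'b' @ 1: {3,4}
'b' @ 2: {}  — dead — no transitions
rest 'e' ignored (set empty)
end set {} — state 1 not in

Answer: REJECT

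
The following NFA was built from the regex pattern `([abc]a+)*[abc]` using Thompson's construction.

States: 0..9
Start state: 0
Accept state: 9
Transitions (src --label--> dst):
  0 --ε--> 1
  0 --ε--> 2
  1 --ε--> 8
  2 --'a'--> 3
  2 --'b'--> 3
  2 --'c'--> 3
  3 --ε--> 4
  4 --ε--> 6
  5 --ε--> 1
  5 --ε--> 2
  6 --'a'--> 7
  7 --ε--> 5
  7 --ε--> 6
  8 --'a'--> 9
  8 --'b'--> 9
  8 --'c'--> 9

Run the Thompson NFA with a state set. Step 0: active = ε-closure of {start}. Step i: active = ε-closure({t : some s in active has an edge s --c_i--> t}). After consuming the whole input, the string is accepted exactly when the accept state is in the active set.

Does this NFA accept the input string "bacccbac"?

Answer: REJECT

Trace:
S₀ = ε-closure({0}) = {0,1,2,8}
'b' @ 1: {3,4,6,9}  (accept∈set)
'a' @ 2: {1,2,5,6,7,8}
'c' @ 3: {3,4,6,9}  (accept∈set)
'c' @ 4: {}  — no active states
rest 'cbac' ignored (set empty)
after full input: {}  (accept=9 not in)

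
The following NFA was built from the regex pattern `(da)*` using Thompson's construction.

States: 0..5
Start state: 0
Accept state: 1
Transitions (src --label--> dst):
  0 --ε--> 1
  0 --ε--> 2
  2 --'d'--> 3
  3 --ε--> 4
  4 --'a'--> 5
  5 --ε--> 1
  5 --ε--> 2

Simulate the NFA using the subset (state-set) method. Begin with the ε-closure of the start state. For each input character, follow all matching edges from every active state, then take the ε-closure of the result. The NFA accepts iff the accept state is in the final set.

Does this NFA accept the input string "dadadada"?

initial (ε-close {0}): {0,1,2}
'd' @ 1: {3,4}
'a' @ 2: {1,2,5}  [accepting]
'd' @ 3: {3,4}
'a' @ 4: {1,2,5}  [accepting]
'd' @ 5: {3,4}
'a' @ 6: {1,2,5}  [accepting]
'd' @ 7: {3,4}
'a' @ 8: {1,2,5}  [accepting]
end set {1,2,5} — state 1 in

Answer: ACCEPT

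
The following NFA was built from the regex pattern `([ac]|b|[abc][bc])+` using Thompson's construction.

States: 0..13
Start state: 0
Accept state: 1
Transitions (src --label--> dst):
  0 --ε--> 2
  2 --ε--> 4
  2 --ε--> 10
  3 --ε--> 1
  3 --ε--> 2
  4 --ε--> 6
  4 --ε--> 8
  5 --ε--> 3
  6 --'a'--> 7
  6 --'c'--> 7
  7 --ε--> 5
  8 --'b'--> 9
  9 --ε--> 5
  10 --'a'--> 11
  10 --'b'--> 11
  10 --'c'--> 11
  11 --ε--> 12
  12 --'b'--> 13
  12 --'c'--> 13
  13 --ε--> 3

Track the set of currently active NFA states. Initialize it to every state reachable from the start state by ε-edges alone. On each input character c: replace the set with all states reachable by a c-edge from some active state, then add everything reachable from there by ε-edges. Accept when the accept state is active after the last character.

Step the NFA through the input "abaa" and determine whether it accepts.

S₀ = ε-closure({0}) = {0,2,4,6,8,10}
'a' @ 1: {1,2,3,4,5,6,7,8,10,11,12}  ✓accept
'b' @ 2: {1,2,3,4,5,6,8,9,10,11,12,13}  ✓accept
'a' @ 3: {1,2,3,4,5,6,7,8,10,11,12}  ✓accept
'a' @ 4: {1,2,3,4,5,6,7,8,10,11,12}  ✓accept
final: {1,2,3,4,5,6,7,8,10,11,12}; accept 1 in set

Answer: ACCEPT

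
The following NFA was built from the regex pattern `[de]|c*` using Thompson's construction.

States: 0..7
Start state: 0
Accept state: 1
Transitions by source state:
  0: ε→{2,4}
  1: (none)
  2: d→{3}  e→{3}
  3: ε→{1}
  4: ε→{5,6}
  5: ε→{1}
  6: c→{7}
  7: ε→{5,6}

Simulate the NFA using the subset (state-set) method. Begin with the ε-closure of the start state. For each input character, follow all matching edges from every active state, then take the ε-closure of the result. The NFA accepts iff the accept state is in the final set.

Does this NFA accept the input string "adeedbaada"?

initial (ε-close {0}): {0,1,2,4,5,6}
'a' @ 1: {}  — dead — no transitions
rest 'deedbaada' ignored (set empty)
final: {}; accept 1 not in set

Answer: REJECT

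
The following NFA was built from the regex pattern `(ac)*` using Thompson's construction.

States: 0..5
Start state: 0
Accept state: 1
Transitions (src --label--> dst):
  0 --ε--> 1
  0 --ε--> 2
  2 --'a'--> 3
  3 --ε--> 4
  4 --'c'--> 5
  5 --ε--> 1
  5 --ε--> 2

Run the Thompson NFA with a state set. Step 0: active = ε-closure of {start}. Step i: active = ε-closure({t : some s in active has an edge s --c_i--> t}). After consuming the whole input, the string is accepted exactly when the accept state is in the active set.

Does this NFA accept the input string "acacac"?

initial (ε-close {0}): {0,1,2}
'a' @ 1: {3,4}
'c' @ 2: {1,2,5}  (accept∈set)
'a' @ 3: {3,4}
'c' @ 4: {1,2,5}  (accept∈set)
'a' @ 5: {3,4}
'c' @ 6: {1,2,5}  (accept∈set)
end set {1,2,5} — state 1 in

Answer: ACCEPT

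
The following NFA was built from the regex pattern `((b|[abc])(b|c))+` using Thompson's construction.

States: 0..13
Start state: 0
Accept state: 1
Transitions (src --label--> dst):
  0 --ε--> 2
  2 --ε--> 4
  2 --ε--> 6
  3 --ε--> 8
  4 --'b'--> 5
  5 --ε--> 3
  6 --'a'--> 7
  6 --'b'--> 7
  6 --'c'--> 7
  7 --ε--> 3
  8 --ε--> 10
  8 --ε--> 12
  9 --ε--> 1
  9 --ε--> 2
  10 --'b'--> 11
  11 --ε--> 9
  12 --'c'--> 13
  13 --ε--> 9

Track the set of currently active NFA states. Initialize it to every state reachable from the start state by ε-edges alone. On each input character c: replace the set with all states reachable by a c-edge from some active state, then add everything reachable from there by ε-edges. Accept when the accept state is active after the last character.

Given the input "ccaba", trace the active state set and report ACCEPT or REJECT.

Answer: REJECT

Derivation:
initial (ε-close {0}): {0,2,4,6}
'c' @ 1: {3,7,8,10,12}
'c' @ 2: {1,2,4,6,9,13}  [accepting]
'a' @ 3: {3,7,8,10,12}
'b' @ 4: {1,2,4,6,9,11}  [accepting]
'a' @ 5: {3,7,8,10,12}
end set {3,7,8,10,12} — state 1 not in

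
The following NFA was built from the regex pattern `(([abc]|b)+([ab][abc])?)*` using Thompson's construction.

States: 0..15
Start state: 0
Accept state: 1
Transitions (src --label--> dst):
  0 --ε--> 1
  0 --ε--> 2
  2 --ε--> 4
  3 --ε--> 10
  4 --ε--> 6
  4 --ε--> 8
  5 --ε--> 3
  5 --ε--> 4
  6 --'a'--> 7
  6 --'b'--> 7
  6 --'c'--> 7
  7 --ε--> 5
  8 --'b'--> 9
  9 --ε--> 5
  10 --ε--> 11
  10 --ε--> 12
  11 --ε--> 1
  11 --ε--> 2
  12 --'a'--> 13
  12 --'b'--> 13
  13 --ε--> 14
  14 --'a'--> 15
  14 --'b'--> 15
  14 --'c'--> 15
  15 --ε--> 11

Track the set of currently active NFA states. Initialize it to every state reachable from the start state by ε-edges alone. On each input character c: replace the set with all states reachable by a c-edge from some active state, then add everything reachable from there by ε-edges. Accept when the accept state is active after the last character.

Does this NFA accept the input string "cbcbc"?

initial (ε-close {0}): {0,1,2,4,6,8}
'c' @ 1: {1,2,3,4,5,6,7,8,10,11,12}  ✓accept
'b' @ 2: {1,2,3,4,5,6,7,8,9,10,11,12,13,14}  ✓accept
'c' @ 3: {1,2,3,4,5,6,7,8,10,11,12,15}  ✓accept
'b' @ 4: {1,2,3,4,5,6,7,8,9,10,11,12,13,14}  ✓accept
'c' @ 5: {1,2,3,4,5,6,7,8,10,11,12,15}  ✓accept
final: {1,2,3,4,5,6,7,8,10,11,12,15}; accept 1 in set

Answer: ACCEPT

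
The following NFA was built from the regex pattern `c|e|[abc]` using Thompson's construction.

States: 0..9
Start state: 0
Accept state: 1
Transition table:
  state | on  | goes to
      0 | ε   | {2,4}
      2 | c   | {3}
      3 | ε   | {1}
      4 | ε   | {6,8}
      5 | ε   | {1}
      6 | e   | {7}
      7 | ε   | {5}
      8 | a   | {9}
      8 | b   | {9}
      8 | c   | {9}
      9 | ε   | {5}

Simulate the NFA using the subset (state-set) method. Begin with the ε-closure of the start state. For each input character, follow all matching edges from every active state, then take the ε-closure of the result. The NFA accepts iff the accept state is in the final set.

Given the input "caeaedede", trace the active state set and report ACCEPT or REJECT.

start: ε-closure({0}) = {0,2,4,6,8}
'c' @ 1: {1,3,5,9}  (accept∈set)
'a' @ 2: {}  — state set empty
rest 'eaedede' ignored (set empty)
end set {} — state 1 not in

Answer: REJECT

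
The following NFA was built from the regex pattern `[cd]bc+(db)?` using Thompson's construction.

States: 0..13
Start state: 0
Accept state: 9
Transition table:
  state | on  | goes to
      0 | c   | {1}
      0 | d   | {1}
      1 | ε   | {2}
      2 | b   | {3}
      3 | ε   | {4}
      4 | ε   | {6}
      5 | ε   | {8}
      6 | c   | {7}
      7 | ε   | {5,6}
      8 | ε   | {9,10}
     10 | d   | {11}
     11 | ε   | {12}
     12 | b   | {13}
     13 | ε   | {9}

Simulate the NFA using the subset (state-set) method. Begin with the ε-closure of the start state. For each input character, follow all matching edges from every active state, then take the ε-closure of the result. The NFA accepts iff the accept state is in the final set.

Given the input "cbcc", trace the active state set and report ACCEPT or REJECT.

initial (ε-close {0}): {0}
'c' @ 1: {1,2}
'b' @ 2: {3,4,6}
'c' @ 3: {5,6,7,8,9,10}  [accepting]
'c' @ 4: {5,6,7,8,9,10}  [accepting]
after full input: {5,6,7,8,9,10}  (accept=9 in)

Answer: ACCEPT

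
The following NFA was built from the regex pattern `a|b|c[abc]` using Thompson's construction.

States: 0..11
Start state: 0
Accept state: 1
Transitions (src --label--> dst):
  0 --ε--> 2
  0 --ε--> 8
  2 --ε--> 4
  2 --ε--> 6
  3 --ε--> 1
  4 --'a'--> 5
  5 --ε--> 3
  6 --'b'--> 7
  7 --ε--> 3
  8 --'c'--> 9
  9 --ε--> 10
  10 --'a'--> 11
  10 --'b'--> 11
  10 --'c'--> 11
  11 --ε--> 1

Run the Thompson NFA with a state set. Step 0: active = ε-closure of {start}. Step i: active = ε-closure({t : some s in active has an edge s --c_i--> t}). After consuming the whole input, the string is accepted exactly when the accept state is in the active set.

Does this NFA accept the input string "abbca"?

Answer: REJECT

Trace:
start: ε-closure({0}) = {0,2,4,6,8}
'a' @ 1: {1,3,5}  [accepting]
'b' @ 2: {}  — state set empty
rest 'bca' ignored (set empty)
after full input: {}  (accept=1 not in)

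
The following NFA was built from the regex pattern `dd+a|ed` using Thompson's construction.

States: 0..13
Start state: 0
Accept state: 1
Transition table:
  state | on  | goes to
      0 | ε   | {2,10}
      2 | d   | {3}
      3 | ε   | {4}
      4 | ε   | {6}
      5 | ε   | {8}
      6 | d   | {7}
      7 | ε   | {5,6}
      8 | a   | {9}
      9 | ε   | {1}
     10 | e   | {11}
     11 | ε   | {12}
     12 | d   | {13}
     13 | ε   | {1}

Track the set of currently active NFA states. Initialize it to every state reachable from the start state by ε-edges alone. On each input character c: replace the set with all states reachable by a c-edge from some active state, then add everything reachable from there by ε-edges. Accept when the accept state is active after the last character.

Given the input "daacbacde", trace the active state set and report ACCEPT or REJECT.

initial (ε-close {0}): {0,2,10}
'd' @ 1: {3,4,6}
'a' @ 2: {}  — no active states
rest 'acbacde' ignored (set empty)
after full input: {}  (accept=1 not in)

Answer: REJECT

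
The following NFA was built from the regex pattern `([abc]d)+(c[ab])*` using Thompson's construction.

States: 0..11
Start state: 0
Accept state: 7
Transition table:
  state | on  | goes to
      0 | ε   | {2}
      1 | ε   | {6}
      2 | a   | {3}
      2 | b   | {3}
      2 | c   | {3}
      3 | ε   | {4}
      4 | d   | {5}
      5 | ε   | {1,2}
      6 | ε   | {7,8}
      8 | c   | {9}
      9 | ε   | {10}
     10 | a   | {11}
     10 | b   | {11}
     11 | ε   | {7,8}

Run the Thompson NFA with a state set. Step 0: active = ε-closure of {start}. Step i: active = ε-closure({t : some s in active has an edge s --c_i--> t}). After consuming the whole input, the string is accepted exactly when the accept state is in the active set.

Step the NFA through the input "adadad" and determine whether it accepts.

Answer: ACCEPT

Derivation:
initial (ε-close {0}): {0,2}
'a' @ 1: {3,4}
'd' @ 2: {1,2,5,6,7,8}  [accepting]
'a' @ 3: {3,4}
'd' @ 4: {1,2,5,6,7,8}  [accepting]
'a' @ 5: {3,4}
'd' @ 6: {1,2,5,6,7,8}  [accepting]
end set {1,2,5,6,7,8} — state 7 in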